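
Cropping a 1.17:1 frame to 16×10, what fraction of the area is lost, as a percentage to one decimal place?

Going from 1.17:1 to 16×10 means cutting height while keeping width.
Area ratio = (1.170)/(1.600) = 73.12%; the remaining 26.88% is cropped out.

26.9%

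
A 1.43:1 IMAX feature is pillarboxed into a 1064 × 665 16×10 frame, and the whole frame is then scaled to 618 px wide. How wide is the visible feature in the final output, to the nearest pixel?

552 px

Fitted into 1064×665, the feature spans the height; its width is 665 × 1.430 ≈ 950.95 px.
Resizing to 618 px wide multiplies everything by 0.5808: 950.95 → 552.34 px.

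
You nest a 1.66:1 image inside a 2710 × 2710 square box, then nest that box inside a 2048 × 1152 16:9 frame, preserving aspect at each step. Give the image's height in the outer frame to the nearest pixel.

First fit — 1.66:1 into 2710×2710 spans the width: 2710.00 × 1632.53.
The square canvas is height-limited in 2048×1152, giving 1152.00 × 1152.00; scale factor 0.4251.
The image scales with it: height 1632.53 × 0.4251 ≈ 693.98.

694 px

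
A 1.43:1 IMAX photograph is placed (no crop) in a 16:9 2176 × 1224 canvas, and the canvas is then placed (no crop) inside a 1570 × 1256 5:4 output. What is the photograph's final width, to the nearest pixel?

1.43:1 IMAX in 2176×1224: fills the height, so the photograph is 1750.32 × 1224.00.
Second fit — the 16:9 canvas into 1570×1256 spans the width: 1570.00 × 883.12 (×0.7215 from 2176×1224).
The photograph scales with it: width 1750.32 × 0.7215 ≈ 1262.87.

1263 px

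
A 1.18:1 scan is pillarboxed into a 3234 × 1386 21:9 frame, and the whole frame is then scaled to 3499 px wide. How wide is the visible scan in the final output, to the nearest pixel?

1769 px

At 3234×1386 the scan is height-limited, so width = 1386 × 1.180 ≈ 1635.48 px.
Scaling 3234 → 3499 is ×1.0819, so the width becomes 1635.48 × 1.0819 ≈ 1769.49 px.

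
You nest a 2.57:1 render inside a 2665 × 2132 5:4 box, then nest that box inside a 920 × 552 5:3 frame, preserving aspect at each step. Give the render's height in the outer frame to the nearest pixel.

First fit — 2.57:1 into 2665×2132 spans the width: 2665.00 × 1036.96.
The 5:4 canvas is height-limited in 920×552, giving 690.00 × 552.00; scale factor 0.2589.
So the render's height is 1036.96 × 0.2589 ≈ 268.48.

268 px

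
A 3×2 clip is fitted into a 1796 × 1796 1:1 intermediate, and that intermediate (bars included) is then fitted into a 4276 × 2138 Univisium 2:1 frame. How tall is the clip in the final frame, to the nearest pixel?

1425 px

Inside the 1796×1796 canvas the clip is width-limited at 1796.00 × 1197.33.
Second fit — the 1:1 canvas into 4276×2138 spans the height: 2138.00 × 2138.00 (×1.1904 from 1796×1796).
The clip scales with it: height 1197.33 × 1.1904 ≈ 1425.33.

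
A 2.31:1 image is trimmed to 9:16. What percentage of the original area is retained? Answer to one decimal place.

9:16 is narrower than 2.31:1, so the crop keeps the full height and trims the width.
Fraction kept = (0.562)/(2.310) ≈ 24.35%.

24.4%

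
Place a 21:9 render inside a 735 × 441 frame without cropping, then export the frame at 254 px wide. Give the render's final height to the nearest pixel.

109 px

In the 735×441 frame the render fills the width: height = 735 × 9/21 ≈ 315.00 px.
Resizing to 254 px wide multiplies everything by 0.3456: 315.00 → 108.86 px.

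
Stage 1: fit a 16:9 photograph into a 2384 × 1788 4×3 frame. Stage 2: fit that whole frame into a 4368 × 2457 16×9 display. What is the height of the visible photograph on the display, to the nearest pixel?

1843 px

16:9 in 2384×1788: fills the width, so the photograph is 2384.00 × 1341.00.
4×3 in 4368×2457: fills the height, so the intermediate becomes 3276.00 × 2457.00 — a scale of ×1.3742.
The photograph scales with it: height 1341.00 × 1.3742 ≈ 1842.75.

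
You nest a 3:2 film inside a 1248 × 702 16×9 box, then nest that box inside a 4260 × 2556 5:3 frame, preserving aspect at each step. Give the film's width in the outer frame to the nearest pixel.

3:2 in 1248×702: fills the height, so the film is 1053.00 × 702.00.
16×9 in 4260×2556: fills the width, so the intermediate becomes 4260.00 × 2396.25 — a scale of ×3.4135.
Applying the same ×3.4135: 1053.00 → 3594.38.

3594 px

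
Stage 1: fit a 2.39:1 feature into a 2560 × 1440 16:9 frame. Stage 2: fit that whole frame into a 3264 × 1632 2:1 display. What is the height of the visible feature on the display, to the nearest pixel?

First fit — 2.39:1 into 2560×1440 spans the width: 2560.00 × 1071.13.
16:9 in 3264×1632: fills the height, so the intermediate becomes 2901.33 × 1632.00 — a scale of ×1.1333.
So the feature's height is 1071.13 × 1.1333 ≈ 1213.95.

1214 px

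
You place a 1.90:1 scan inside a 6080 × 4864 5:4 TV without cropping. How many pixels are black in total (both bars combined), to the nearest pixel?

Since 1.900 > 1.250, the scan is width-limited.
The scan is 6080 / 1.900 ≈ 3200.0000 px tall.
Leftover height: 4864 − 3200.0000 = 1664.0000 px.
Across the 6080-px span: 1664.0000 × 6080 ≈ 10117120 px.

10117120 pixels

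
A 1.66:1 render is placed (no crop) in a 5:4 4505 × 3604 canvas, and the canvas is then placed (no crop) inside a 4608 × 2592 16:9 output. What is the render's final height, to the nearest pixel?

1952 px

Inside the 4505×3604 canvas the render is width-limited at 4505.00 × 2713.86.
5:4 in 4608×2592: fills the height, so the intermediate becomes 3240.00 × 2592.00 — a scale of ×0.7192.
Applying the same ×0.7192: 2713.86 → 1951.81.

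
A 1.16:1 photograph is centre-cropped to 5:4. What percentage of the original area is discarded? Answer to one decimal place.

The width stays; only height is cut (since 5:4 is wider than 1.16:1).
Area ratio = (1.160)/(1.250) = 92.80%; the remaining 7.20% is cropped out.

7.2%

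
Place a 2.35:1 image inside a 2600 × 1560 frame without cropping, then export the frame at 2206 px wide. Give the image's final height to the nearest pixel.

In the 2600×1560 frame the image fills the width: height = 2600 / 2.350 ≈ 1106.38 px.
Resizing to 2206 px wide multiplies everything by 0.8485: 1106.38 → 938.72 px.

939 px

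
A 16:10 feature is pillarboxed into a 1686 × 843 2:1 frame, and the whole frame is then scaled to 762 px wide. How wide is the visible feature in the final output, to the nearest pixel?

Fitted into 1686×843, the feature spans the height; its width is 843 × 16/10 ≈ 1348.80 px.
Scaling 1686 → 762 is ×0.4520, so the width becomes 1348.80 × 0.4520 ≈ 609.60 px.

610 px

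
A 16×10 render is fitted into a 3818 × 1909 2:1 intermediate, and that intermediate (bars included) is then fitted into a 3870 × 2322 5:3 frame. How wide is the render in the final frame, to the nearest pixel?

3096 px

First fit — 16×10 into 3818×1909 spans the height: 3054.40 × 1909.00.
The 2:1 canvas is width-limited in 3870×2322, giving 3870.00 × 1935.00; scale factor 1.0136.
So the render's width is 3054.40 × 1.0136 ≈ 3096.00.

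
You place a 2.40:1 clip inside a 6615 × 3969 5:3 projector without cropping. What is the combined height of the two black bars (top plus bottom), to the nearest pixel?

1213 px

2.40:1 is wider than 5:3, so it spans the full width.
The clip is 6615 / 2.400 ≈ 2756.25 px tall.
Leftover height: 3969 − 2756.25 = 1212.75 px.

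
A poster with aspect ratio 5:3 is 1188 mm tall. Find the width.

1188·5/3 = 1980.

1980 mm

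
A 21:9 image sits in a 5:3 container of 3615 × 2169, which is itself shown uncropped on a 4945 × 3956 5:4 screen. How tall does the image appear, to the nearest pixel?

2119 px

Inside the 3615×2169 canvas the image is width-limited at 3615.00 × 1549.29.
The 5:3 canvas is width-limited in 4945×3956, giving 4945.00 × 2967.00; scale factor 1.3679.
Applying the same ×1.3679: 1549.29 → 2119.29.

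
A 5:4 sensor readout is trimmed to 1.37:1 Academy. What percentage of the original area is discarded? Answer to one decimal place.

8.8%

Going from 5:4 to 1.37:1 Academy means cutting height while keeping width.
(1.250)/(1.370) ≈ 0.912 of the area survives, leaving 8.76% discarded.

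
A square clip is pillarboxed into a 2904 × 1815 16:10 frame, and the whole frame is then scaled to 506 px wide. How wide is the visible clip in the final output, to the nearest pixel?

At 2904×1815 the clip is height-limited, so width = 1815 × 1/1 ≈ 1815.00 px.
The frame scales by 506/2904 = 0.1742; 1815.00 × 0.1742 ≈ 316.25 px.

316 px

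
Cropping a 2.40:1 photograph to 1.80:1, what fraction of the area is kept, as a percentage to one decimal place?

1.80:1 is narrower than 2.40:1, so the crop keeps the full height and trims the width.
Area ratio = (1.800)/(2.400) = 75.00% retained.

75.0%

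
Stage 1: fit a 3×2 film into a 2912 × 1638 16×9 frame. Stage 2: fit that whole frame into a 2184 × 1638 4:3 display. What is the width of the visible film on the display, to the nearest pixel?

1843 px

Inside the 2912×1638 canvas the film is height-limited at 2457.00 × 1638.00.
Second fit — the 16×9 canvas into 2184×1638 spans the width: 2184.00 × 1228.50 (×0.7500 from 2912×1638).
So the film's width is 2457.00 × 0.7500 ≈ 1842.75.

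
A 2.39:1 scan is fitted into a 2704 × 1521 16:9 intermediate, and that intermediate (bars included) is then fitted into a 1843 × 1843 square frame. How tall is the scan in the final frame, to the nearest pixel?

771 px

Inside the 2704×1521 canvas the scan is width-limited at 2704.00 × 1131.38.
The 16:9 canvas is width-limited in 1843×1843, giving 1843.00 × 1036.69; scale factor 0.6816.
So the scan's height is 1131.38 × 0.6816 ≈ 771.13.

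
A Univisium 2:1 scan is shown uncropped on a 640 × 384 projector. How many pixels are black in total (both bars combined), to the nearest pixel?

40960 pixels

Since 2.000 > 1.667, the scan is width-limited.
That makes the image 320.0000 px tall (640 × 1/2).
Leftover height: 384 − 320.0000 = 64.0000 px.
That's 64.0000 × 640 ≈ 40960 black pixels.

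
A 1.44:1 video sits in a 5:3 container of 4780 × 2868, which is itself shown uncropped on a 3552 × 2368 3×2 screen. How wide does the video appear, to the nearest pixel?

3069 px

Inside the 4780×2868 canvas the video is height-limited at 4129.92 × 2868.00.
5:3 in 3552×2368: fills the width, so the intermediate becomes 3552.00 × 2131.20 — a scale of ×0.7431.
Applying the same ×0.7431: 4129.92 → 3068.93.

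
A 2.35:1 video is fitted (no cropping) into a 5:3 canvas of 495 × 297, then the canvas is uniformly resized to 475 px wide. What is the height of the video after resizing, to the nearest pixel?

In the 495×297 frame the video fills the width: height = 495 / 2.350 ≈ 210.64 px.
The frame scales by 475/495 = 0.9596; 210.64 × 0.9596 ≈ 202.13 px.

202 px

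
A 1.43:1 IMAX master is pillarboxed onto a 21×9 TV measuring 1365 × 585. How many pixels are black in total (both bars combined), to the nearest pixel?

309143 pixels

Since 1.430 < 2.333, the master is height-limited.
The master is 585 × 1.430 ≈ 836.5500 px wide.
1365 − 836.5500 = 528.4500 px of bars.
Across the 585-px span: 528.4500 × 585 ≈ 309143 px.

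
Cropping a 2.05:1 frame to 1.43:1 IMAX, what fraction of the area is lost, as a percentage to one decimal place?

Going from 2.05:1 to 1.43:1 IMAX means cutting width while keeping height.
(1.430)/(2.050) ≈ 0.698 of the area survives, leaving 30.24% discarded.

30.2%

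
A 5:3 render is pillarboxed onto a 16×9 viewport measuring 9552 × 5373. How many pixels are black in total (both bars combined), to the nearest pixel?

5:3 is narrower than 16×9, so it spans the full height.
That makes the image 8955.0000 px wide (5373 × 5/3).
Black = 9552 − 8955.0000 = 597.0000 px.
That's 597.0000 × 5373 ≈ 3207681 black pixels.

3207681 pixels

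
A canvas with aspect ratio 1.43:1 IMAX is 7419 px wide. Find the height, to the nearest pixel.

5188 px

7419 / 1.430 = 5188.11.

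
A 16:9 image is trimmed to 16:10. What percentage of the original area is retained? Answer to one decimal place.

16:10 is narrower than 16:9, so the crop keeps the full height and trims the width.
(1.600)/(1.778) ≈ 0.900 of the area survives.

90.0%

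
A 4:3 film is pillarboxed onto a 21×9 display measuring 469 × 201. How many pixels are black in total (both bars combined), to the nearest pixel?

40401 pixels

4:3 (1.333) < 21×9 (2.333), so the film fills the height.
The film is 201 × 4/3 ≈ 268.0000 px wide.
Leftover width: 469 − 268.0000 = 201.0000 px.
Bar area = 201.0000 × 201 ≈ 40401 px.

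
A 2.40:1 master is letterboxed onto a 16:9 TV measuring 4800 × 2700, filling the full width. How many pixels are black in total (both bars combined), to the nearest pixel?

The master is 4800 / 2.400 ≈ 2000.0000 px tall.
Leftover height: 2700 − 2000.0000 = 700.0000 px.
Across the 4800-px span: 700.0000 × 4800 ≈ 3360000 px.

3360000 pixels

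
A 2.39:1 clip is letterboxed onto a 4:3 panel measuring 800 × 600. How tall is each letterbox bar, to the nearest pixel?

133 px

2.39:1 is wider than 4:3, so it spans the full width.
Content height = 800 / 2.390 ≈ 334.73 px.
Black = 600 − 334.73 = 265.27 px, or 132.64 per bar.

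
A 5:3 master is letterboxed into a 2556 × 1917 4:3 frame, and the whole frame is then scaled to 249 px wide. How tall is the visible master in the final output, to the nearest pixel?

149 px

At 2556×1917 the master is width-limited, so height = 2556 × 3/5 ≈ 1533.60 px.
Resizing to 249 px wide multiplies everything by 0.0974: 1533.60 → 149.40 px.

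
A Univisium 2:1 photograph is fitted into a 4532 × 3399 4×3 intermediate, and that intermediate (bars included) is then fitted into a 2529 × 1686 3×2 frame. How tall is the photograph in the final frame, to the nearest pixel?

1124 px

Univisium 2:1 in 4532×3399: fills the width, so the photograph is 4532.00 × 2266.00.
4×3 in 2529×1686: fills the height, so the intermediate becomes 2248.00 × 1686.00 — a scale of ×0.4960.
The photograph scales with it: height 2266.00 × 0.4960 ≈ 1124.00.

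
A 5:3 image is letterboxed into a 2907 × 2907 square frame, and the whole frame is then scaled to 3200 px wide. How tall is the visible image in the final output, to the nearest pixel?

1920 px

Fitted into 2907×2907, the image spans the width; its height is 2907 × 3/5 ≈ 1744.20 px.
Resizing to 3200 px wide multiplies everything by 1.1008: 1744.20 → 1920.00 px.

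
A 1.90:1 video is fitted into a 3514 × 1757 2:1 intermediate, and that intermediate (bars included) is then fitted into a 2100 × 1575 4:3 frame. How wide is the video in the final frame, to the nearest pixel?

1995 px

1.90:1 in 3514×1757: fills the height, so the video is 3338.30 × 1757.00.
2:1 in 2100×1575: fills the width, so the intermediate becomes 2100.00 × 1050.00 — a scale of ×0.5976.
The video scales with it: width 3338.30 × 0.5976 ≈ 1995.00.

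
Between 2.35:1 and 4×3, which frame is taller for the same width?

4×3

2.35 and 4×3 = 1.333; 2.35 > 1.333. The smaller width-to-height ratio is the taller frame.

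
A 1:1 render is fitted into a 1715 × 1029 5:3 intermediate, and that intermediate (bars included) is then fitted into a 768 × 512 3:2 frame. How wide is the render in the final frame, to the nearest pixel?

461 px

1:1 in 1715×1029: fills the height, so the render is 1029.00 × 1029.00.
5:3 in 768×512: fills the width, so the intermediate becomes 768.00 × 460.80 — a scale of ×0.4478.
So the render's width is 1029.00 × 0.4478 ≈ 460.80.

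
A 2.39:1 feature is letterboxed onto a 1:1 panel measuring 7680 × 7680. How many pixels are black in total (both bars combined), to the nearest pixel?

34303572 pixels

Since 2.390 > 1.000, the feature is width-limited.
That makes the image 3213.3891 px tall (7680 / 2.390).
Leftover height: 7680 − 3213.3891 = 4466.6109 px.
Bar area = 4466.6109 × 7680 ≈ 34303572 px.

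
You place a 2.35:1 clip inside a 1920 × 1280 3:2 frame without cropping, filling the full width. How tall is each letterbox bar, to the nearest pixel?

231 px

The clip is 1920 / 2.350 ≈ 817.02 px tall.
Black = 1280 − 817.02 = 462.98 px, or 231.49 per bar.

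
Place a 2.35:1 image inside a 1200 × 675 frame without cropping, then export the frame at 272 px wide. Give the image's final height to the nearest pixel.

116 px

In the 1200×675 frame the image fills the width: height = 1200 / 2.350 ≈ 510.64 px.
Scaling 1200 → 272 is ×0.2267, so the height becomes 510.64 × 0.2267 ≈ 115.74 px.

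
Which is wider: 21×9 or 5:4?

21×9 = 2.333 and 5:4 = 1.25; 2.333 > 1.25.

21×9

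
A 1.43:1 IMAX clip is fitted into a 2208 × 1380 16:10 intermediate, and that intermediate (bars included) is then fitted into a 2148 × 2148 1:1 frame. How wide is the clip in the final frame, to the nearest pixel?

1920 px

First fit — 1.43:1 IMAX into 2208×1380 spans the height: 1973.40 × 1380.00.
Second fit — the 16:10 canvas into 2148×2148 spans the width: 2148.00 × 1342.50 (×0.9728 from 2208×1380).
Applying the same ×0.9728: 1973.40 → 1919.78.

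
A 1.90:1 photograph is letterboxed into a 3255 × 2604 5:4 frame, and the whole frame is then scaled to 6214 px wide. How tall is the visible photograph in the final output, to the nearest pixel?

Fitted into 3255×2604, the photograph spans the width; its height is 3255 / 1.900 ≈ 1713.16 px.
Scaling 3255 → 6214 is ×1.9091, so the height becomes 1713.16 × 1.9091 ≈ 3270.53 px.

3271 px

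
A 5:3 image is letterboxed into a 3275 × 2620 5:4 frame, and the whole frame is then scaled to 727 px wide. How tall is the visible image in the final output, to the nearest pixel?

At 3275×2620 the image is width-limited, so height = 3275 × 3/5 ≈ 1965.00 px.
Scaling 3275 → 727 is ×0.2220, so the height becomes 1965.00 × 0.2220 ≈ 436.20 px.

436 px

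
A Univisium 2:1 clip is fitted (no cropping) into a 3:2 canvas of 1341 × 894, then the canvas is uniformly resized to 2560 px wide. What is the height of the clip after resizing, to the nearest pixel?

1280 px

In the 1341×894 frame the clip fills the width: height = 1341 × 1/2 ≈ 670.50 px.
The frame scales by 2560/1341 = 1.9090; 670.50 × 1.9090 ≈ 1280.00 px.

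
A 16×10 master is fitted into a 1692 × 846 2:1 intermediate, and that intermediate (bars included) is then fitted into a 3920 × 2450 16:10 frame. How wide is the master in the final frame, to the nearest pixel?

3136 px

16×10 in 1692×846: fills the height, so the master is 1353.60 × 846.00.
Second fit — the 2:1 canvas into 3920×2450 spans the width: 3920.00 × 1960.00 (×2.3168 from 1692×846).
So the master's width is 1353.60 × 2.3168 ≈ 3136.00.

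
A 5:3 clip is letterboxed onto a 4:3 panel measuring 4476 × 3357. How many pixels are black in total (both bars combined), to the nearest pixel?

Since 1.667 > 1.333, the clip is width-limited.
The clip is 4476 × 3/5 ≈ 2685.6000 px tall.
Leftover height: 3357 − 2685.6000 = 671.4000 px.
Across the 4476-px span: 671.4000 × 4476 ≈ 3005186 px.

3005186 pixels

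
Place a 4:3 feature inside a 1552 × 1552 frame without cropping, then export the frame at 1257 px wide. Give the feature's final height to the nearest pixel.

943 px

At 1552×1552 the feature is width-limited, so height = 1552 × 3/4 ≈ 1164.00 px.
The frame scales by 1257/1552 = 0.8099; 1164.00 × 0.8099 ≈ 942.75 px.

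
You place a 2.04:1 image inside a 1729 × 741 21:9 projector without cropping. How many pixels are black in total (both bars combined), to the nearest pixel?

161064 pixels

2.04:1 (2.040) < 21:9 (2.333), so the image fills the height.
That makes the image 1511.6400 px wide (741 × 2.040).
Leftover width: 1729 − 1511.6400 = 217.3600 px.
That's 217.3600 × 741 ≈ 161064 black pixels.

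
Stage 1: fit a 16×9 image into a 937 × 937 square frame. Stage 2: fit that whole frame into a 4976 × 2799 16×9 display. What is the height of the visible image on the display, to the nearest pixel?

Inside the 937×937 canvas the image is width-limited at 937.00 × 527.06.
The square canvas is height-limited in 4976×2799, giving 2799.00 × 2799.00; scale factor 2.9872.
The image scales with it: height 527.06 × 2.9872 ≈ 1574.44.

1574 px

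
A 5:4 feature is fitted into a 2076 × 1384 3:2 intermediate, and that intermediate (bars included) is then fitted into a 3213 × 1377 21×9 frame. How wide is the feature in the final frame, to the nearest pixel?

First fit — 5:4 into 2076×1384 spans the height: 1730.00 × 1384.00.
Second fit — the 3:2 canvas into 3213×1377 spans the height: 2065.50 × 1377.00 (×0.9949 from 2076×1384).
The feature scales with it: width 1730.00 × 0.9949 ≈ 1721.25.

1721 px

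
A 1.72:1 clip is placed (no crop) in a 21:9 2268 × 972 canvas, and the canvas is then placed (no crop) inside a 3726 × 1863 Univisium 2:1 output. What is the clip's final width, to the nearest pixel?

2747 px

1.72:1 in 2268×972: fills the height, so the clip is 1671.84 × 972.00.
21:9 in 3726×1863: fills the width, so the intermediate becomes 3726.00 × 1596.86 — a scale of ×1.6429.
So the clip's width is 1671.84 × 1.6429 ≈ 2746.59.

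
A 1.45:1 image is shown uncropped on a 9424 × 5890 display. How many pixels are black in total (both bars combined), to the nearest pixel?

5203815 pixels

Since 1.450 < 1.600, the image is height-limited.
The image is 5890 × 1.450 ≈ 8540.5000 px wide.
9424 − 8540.5000 = 883.5000 px of bars.
Bar area = 883.5000 × 5890 ≈ 5203815 px.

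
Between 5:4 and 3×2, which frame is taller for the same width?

5:4

5:4 = 1.25 and 3×2 = 1.5; 1.5 > 1.25. The smaller width-to-height ratio is the taller frame.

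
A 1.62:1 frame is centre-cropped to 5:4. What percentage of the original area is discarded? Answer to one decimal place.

22.8%

The height stays; only width is cut (since 5:4 is narrower than 1.62:1).
(1.250)/(1.620) ≈ 0.772 of the area survives, leaving 22.84% discarded.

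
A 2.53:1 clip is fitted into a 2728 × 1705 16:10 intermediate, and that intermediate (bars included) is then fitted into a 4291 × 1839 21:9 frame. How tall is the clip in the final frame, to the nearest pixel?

First fit — 2.53:1 into 2728×1705 spans the width: 2728.00 × 1078.26.
Second fit — the 16:10 canvas into 4291×1839 spans the height: 2942.40 × 1839.00 (×1.0786 from 2728×1705).
The clip scales with it: height 1078.26 × 1.0786 ≈ 1163.00.

1163 px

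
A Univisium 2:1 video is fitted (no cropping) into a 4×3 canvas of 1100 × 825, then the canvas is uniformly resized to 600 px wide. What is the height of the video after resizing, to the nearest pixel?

300 px

At 1100×825 the video is width-limited, so height = 1100 × 1/2 ≈ 550.00 px.
Resizing to 600 px wide multiplies everything by 0.5455: 550.00 → 300.00 px.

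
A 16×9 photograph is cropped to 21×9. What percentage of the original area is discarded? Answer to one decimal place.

The width stays; only height is cut (since 21×9 is wider than 16×9).
(1.778)/(2.333) ≈ 0.762 of the area survives, leaving 23.81% discarded.

23.8%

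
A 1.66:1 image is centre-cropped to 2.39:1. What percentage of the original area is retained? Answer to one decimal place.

69.5%

Going from 1.66:1 to 2.39:1 means cutting height while keeping width.
(1.660)/(2.390) ≈ 0.695 of the area survives.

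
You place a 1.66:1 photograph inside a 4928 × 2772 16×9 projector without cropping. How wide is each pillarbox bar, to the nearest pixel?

1.66:1 (1.660) < 16×9 (1.778), so the photograph fills the height.
The photograph is 2772 × 1.660 ≈ 4601.52 px wide.
4928 − 4601.52 = 326.48 px of bars (163.24 each).

163 px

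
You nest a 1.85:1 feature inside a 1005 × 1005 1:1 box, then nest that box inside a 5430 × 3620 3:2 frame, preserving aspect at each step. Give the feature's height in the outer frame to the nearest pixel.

1.85:1 in 1005×1005: fills the width, so the feature is 1005.00 × 543.24.
The 1:1 canvas is height-limited in 5430×3620, giving 3620.00 × 3620.00; scale factor 3.6020.
Applying the same ×3.6020: 543.24 → 1956.76.

1957 px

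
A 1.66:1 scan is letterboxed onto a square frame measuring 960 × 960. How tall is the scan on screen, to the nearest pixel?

Since 1.660 > 1.000, the scan is width-limited.
Content height = 960 / 1.660 ≈ 578.31 px.

578 px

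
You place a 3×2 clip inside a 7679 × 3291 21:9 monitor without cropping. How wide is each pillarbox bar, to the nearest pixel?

Since 1.500 < 2.333, the clip is height-limited.
The clip is 3291 × 3/2 ≈ 4936.50 px wide.
Leftover width: 7679 − 4936.50 = 2742.50 px → 1371.25 each side.

1371 px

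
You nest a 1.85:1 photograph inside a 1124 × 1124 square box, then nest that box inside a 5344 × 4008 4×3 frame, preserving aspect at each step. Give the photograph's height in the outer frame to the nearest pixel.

2166 px

1.85:1 in 1124×1124: fills the width, so the photograph is 1124.00 × 607.57.
Second fit — the square canvas into 5344×4008 spans the height: 4008.00 × 4008.00 (×3.5658 from 1124×1124).
Applying the same ×3.5658: 607.57 → 2166.49.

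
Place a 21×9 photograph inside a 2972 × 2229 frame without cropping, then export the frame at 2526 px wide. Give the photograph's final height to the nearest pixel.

1083 px

Fitted into 2972×2229, the photograph spans the width; its height is 2972 × 9/21 ≈ 1273.71 px.
The frame scales by 2526/2972 = 0.8499; 1273.71 × 0.8499 ≈ 1082.57 px.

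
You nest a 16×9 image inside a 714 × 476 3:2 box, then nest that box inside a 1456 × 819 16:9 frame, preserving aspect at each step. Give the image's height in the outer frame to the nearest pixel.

691 px

Inside the 714×476 canvas the image is width-limited at 714.00 × 401.62.
The 3:2 canvas is height-limited in 1456×819, giving 1228.50 × 819.00; scale factor 1.7206.
So the image's height is 401.62 × 1.7206 ≈ 691.03.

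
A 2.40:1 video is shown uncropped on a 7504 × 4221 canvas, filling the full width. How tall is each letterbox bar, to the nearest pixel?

547 px

The video is 7504 / 2.400 ≈ 3126.67 px tall.
Black = 4221 − 3126.67 = 1094.33 px, or 547.17 per bar.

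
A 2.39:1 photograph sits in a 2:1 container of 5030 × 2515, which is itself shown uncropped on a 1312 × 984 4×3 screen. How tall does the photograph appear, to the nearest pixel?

549 px

2.39:1 in 5030×2515: fills the width, so the photograph is 5030.00 × 2104.60.
2:1 in 1312×984: fills the width, so the intermediate becomes 1312.00 × 656.00 — a scale of ×0.2608.
So the photograph's height is 2104.60 × 0.2608 ≈ 548.95.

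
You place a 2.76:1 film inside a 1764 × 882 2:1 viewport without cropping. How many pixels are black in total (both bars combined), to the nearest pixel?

428422 pixels

Since 2.760 > 2.000, the film is width-limited.
That makes the image 639.1304 px tall (1764 / 2.760).
882 − 639.1304 = 242.8696 px of bars.
Bar area = 242.8696 × 1764 ≈ 428422 px.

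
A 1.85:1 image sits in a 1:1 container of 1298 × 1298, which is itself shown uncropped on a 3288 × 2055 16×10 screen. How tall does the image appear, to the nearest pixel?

Inside the 1298×1298 canvas the image is width-limited at 1298.00 × 701.62.
1:1 in 3288×2055: fills the height, so the intermediate becomes 2055.00 × 2055.00 — a scale of ×1.5832.
The image scales with it: height 701.62 × 1.5832 ≈ 1110.81.

1111 px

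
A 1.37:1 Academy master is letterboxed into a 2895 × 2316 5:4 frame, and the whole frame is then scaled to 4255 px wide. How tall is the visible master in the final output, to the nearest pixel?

3106 px

At 2895×2316 the master is width-limited, so height = 2895 / 1.370 ≈ 2113.14 px.
The frame scales by 4255/2895 = 1.4698; 2113.14 × 1.4698 ≈ 3105.84 px.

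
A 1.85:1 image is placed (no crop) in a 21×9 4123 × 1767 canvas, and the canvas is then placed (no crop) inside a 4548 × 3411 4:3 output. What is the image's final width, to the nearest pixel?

1.85:1 in 4123×1767: fills the height, so the image is 3268.95 × 1767.00.
The 21×9 canvas is width-limited in 4548×3411, giving 4548.00 × 1949.14; scale factor 1.1031.
The image scales with it: width 3268.95 × 1.1031 ≈ 3605.91.

3606 px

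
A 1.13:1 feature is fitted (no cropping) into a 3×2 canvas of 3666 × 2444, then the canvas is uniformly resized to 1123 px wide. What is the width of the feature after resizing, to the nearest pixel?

846 px

At 3666×2444 the feature is height-limited, so width = 2444 × 1.130 ≈ 2761.72 px.
The frame scales by 1123/3666 = 0.3063; 2761.72 × 0.3063 ≈ 845.99 px.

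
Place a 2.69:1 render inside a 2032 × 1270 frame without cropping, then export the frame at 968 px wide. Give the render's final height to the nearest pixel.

360 px

At 2032×1270 the render is width-limited, so height = 2032 / 2.690 ≈ 755.39 px.
The frame scales by 968/2032 = 0.4764; 755.39 × 0.4764 ≈ 359.85 px.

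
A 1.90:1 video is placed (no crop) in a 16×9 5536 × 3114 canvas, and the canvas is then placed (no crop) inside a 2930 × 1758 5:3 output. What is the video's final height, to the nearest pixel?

1542 px

1.90:1 in 5536×3114: fills the width, so the video is 5536.00 × 2913.68.
Second fit — the 16×9 canvas into 2930×1758 spans the width: 2930.00 × 1648.12 (×0.5293 from 5536×3114).
Applying the same ×0.5293: 2913.68 → 1542.11.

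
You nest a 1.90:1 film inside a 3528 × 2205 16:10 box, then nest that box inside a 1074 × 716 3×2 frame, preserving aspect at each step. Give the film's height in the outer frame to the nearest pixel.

Inside the 3528×2205 canvas the film is width-limited at 3528.00 × 1856.84.
16:10 in 1074×716: fills the width, so the intermediate becomes 1074.00 × 671.25 — a scale of ×0.3044.
The film scales with it: height 1856.84 × 0.3044 ≈ 565.26.

565 px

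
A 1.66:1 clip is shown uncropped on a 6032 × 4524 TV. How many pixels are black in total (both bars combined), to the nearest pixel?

Since 1.660 > 1.333, the clip is width-limited.
Content height = 6032 / 1.660 ≈ 3633.7349 px.
Leftover height: 4524 − 3633.7349 = 890.2651 px.
That's 890.2651 × 6032 ≈ 5370079 black pixels.

5370079 pixels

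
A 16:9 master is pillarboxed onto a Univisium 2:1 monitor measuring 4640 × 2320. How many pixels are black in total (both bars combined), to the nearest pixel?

16:9 (1.778) < Univisium 2:1 (2.000), so the master fills the height.
Content width = 2320 × 16/9 ≈ 4124.4444 px.
4640 − 4124.4444 = 515.5556 px of bars.
Bar area = 515.5556 × 2320 ≈ 1196089 px.

1196089 pixels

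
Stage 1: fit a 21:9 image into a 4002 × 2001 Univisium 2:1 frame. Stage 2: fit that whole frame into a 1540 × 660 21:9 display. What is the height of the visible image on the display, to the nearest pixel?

566 px

21:9 in 4002×2001: fills the width, so the image is 4002.00 × 1715.14.
The Univisium 2:1 canvas is height-limited in 1540×660, giving 1320.00 × 660.00; scale factor 0.3298.
So the image's height is 1715.14 × 0.3298 ≈ 565.71.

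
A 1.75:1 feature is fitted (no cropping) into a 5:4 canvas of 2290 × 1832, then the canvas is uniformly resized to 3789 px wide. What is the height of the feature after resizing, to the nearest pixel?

2165 px

In the 2290×1832 frame the feature fills the width: height = 2290 / 1.750 ≈ 1308.57 px.
Scaling 2290 → 3789 is ×1.6546, so the height becomes 1308.57 × 1.6546 ≈ 2165.14 px.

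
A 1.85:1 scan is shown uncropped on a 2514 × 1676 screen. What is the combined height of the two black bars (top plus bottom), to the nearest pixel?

317 px

1.85:1 is wider than 3×2, so it spans the full width.
The scan is 2514 / 1.850 ≈ 1358.92 px tall.
1676 − 1358.92 = 317.08 px of bars.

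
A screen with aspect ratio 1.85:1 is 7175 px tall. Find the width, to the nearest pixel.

13274 px

At 1.85:1, 7175 × 1.850 ≈ 13273.75.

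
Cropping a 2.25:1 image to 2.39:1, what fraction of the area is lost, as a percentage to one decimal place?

2.39:1 is wider than 2.25:1, so the crop keeps the full width and trims the height.
Area ratio = (2.250)/(2.390) = 94.14%; the remaining 5.86% is cropped out.

5.9%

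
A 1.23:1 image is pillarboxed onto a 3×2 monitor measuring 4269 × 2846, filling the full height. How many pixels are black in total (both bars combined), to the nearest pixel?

2186923 pixels

The image is 2846 × 1.230 ≈ 3500.5800 px wide.
4269 − 3500.5800 = 768.4200 px of bars.
That's 768.4200 × 2846 ≈ 2186923 black pixels.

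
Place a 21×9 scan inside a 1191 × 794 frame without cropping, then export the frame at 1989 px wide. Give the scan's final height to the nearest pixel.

In the 1191×794 frame the scan fills the width: height = 1191 × 9/21 ≈ 510.43 px.
Resizing to 1989 px wide multiplies everything by 1.6700: 510.43 → 852.43 px.

852 px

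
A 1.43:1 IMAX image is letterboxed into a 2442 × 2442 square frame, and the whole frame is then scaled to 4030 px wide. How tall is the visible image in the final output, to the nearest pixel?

2818 px

In the 2442×2442 frame the image fills the width: height = 2442 / 1.430 ≈ 1707.69 px.
The frame scales by 4030/2442 = 1.6503; 1707.69 × 1.6503 ≈ 2818.18 px.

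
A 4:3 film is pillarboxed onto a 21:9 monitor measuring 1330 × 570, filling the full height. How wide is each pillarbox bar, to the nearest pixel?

285 px

That makes the image 760.00 px wide (570 × 4/3).
1330 − 760.00 = 570.00 px of bars (285.00 each).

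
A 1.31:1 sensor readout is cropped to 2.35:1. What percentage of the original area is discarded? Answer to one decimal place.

The width stays; only height is cut (since 2.35:1 is wider than 1.31:1).
(1.310)/(2.350) ≈ 0.557 of the area survives, leaving 44.26% discarded.

44.3%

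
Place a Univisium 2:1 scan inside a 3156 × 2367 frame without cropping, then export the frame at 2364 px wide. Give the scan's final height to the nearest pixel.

At 3156×2367 the scan is width-limited, so height = 3156 × 1/2 ≈ 1578.00 px.
The frame scales by 2364/3156 = 0.7490; 1578.00 × 0.7490 ≈ 1182.00 px.

1182 px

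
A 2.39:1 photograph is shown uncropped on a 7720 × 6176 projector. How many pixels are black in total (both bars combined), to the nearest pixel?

2.39:1 is wider than 5:4, so it spans the full width.
Content height = 7720 / 2.390 ≈ 3230.1255 px.
Black = 6176 − 3230.1255 = 2945.8745 px.
Across the 7720-px span: 2945.8745 × 7720 ≈ 22742151 px.

22742151 pixels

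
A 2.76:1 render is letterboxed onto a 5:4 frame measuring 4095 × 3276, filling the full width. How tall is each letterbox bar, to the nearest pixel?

896 px

That makes the image 1483.70 px tall (4095 / 2.760).
3276 − 1483.70 = 1792.30 px of bars (896.15 each).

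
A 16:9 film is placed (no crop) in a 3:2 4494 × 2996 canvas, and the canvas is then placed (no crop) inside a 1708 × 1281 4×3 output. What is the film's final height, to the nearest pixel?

16:9 in 4494×2996: fills the width, so the film is 4494.00 × 2527.88.
Second fit — the 3:2 canvas into 1708×1281 spans the width: 1708.00 × 1138.67 (×0.3801 from 4494×2996).
The film scales with it: height 2527.88 × 0.3801 ≈ 960.75.

961 px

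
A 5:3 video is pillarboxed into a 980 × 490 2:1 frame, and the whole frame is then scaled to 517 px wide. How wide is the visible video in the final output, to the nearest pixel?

At 980×490 the video is height-limited, so width = 490 × 5/3 ≈ 816.67 px.
Scaling 980 → 517 is ×0.5276, so the width becomes 816.67 × 0.5276 ≈ 430.83 px.

431 px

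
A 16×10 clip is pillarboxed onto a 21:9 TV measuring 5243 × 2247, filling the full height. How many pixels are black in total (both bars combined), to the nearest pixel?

The clip is 2247 × 16/10 ≈ 3595.2000 px wide.
Black = 5243 − 3595.2000 = 1647.8000 px.
Across the 2247-px span: 1647.8000 × 2247 ≈ 3702607 px.

3702607 pixels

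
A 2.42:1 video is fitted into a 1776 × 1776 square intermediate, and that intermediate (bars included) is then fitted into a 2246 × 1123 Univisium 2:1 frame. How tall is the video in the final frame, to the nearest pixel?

464 px

First fit — 2.42:1 into 1776×1776 spans the width: 1776.00 × 733.88.
The square canvas is height-limited in 2246×1123, giving 1123.00 × 1123.00; scale factor 0.6323.
The video scales with it: height 733.88 × 0.6323 ≈ 464.05.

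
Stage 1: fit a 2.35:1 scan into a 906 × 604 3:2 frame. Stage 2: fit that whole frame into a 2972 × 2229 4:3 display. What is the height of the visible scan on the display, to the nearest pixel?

Inside the 906×604 canvas the scan is width-limited at 906.00 × 385.53.
Second fit — the 3:2 canvas into 2972×2229 spans the width: 2972.00 × 1981.33 (×3.2804 from 906×604).
The scan scales with it: height 385.53 × 3.2804 ≈ 1264.68.

1265 px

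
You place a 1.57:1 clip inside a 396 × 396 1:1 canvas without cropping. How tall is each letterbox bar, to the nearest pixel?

1.57:1 is wider than 1:1, so it spans the full width.
Content height = 396 / 1.570 ≈ 252.23 px.
Leftover height: 396 − 252.23 = 143.77 px → 71.89 each side.

72 px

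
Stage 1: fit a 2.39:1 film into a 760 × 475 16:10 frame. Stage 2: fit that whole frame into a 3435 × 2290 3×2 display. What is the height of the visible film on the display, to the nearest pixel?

Inside the 760×475 canvas the film is width-limited at 760.00 × 317.99.
16:10 in 3435×2290: fills the width, so the intermediate becomes 3435.00 × 2146.88 — a scale of ×4.5197.
So the film's height is 317.99 × 4.5197 ≈ 1437.24.

1437 px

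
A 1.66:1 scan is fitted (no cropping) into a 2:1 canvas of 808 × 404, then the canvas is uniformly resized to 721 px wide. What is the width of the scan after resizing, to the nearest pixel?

598 px

In the 808×404 frame the scan fills the height: width = 404 × 1.660 ≈ 670.64 px.
Resizing to 721 px wide multiplies everything by 0.8923: 670.64 → 598.43 px.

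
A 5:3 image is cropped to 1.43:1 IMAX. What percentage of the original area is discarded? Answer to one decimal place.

14.2%

The height stays; only width is cut (since 1.43:1 IMAX is narrower than 5:3).
Fraction kept = (1.430)/(1.667) ≈ 85.80%, so 14.20% is lost.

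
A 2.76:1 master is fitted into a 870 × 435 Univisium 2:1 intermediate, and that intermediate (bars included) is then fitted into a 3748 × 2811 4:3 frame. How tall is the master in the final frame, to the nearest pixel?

1358 px

2.76:1 in 870×435: fills the width, so the master is 870.00 × 315.22.
The Univisium 2:1 canvas is width-limited in 3748×2811, giving 3748.00 × 1874.00; scale factor 4.3080.
Applying the same ×4.3080: 315.22 → 1357.97.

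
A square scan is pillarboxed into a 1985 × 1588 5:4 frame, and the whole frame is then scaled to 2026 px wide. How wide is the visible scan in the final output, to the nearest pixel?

1621 px

Fitted into 1985×1588, the scan spans the height; its width is 1588 × 1/1 ≈ 1588.00 px.
Resizing to 2026 px wide multiplies everything by 1.0207: 1588.00 → 1620.80 px.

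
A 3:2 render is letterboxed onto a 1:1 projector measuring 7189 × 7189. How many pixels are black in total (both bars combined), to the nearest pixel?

17227240 pixels

3:2 (1.500) > 1:1 (1.000), so the render fills the width.
The render is 7189 × 2/3 ≈ 4792.6667 px tall.
Black = 7189 − 4792.6667 = 2396.3333 px.
That's 2396.3333 × 7189 ≈ 17227240 black pixels.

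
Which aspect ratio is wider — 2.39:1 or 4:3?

2.39:1

2.39 and 4:3 = 1.333; 2.39 > 1.333.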